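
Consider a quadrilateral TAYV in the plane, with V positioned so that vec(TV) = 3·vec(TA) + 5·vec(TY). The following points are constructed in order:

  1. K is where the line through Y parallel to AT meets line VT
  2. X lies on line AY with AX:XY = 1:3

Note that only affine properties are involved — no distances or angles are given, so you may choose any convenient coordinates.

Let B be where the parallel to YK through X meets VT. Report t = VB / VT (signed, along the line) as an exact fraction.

t = 19/20

Choose coordinates T = (0, 0), A = (1, 0), Y = (0, 1), V = (3, 5).
1. K is where the line through Y parallel to AT meets line VT ⇒ K = (3/5, 1)
2. X lies on line AY with AX:XY = 1:3 ⇒ X = (3/4, 1/4)
through X parallel to YK: direction (3/5, 0); meets VT at B = (3/20, 1/4)
B = V + t·(T−V) with t = 19/20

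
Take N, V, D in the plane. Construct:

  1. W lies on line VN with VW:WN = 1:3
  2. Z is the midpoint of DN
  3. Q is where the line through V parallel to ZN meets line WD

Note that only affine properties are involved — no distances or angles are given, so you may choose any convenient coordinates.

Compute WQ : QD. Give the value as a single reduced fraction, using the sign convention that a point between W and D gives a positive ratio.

WQ:QD = -1/4

Assign N = (0, 0), V = (1, 0), D = (0, 1) — the answer is frame-independent, so this choice is without loss of generality.
1. W lies on line VN with VW:WN = 1:3 ⇒ W = (3/4, 0)
2. Z is the midpoint of DN ⇒ Z = (0, 1/2)
3. Q is where the line through V parallel to ZN meets line WD ⇒ Q = (1, -1/3)
Q = W + t·(D−W) with t = -1/3, so WQ:QD = t:(1−t) = -1/3:4/3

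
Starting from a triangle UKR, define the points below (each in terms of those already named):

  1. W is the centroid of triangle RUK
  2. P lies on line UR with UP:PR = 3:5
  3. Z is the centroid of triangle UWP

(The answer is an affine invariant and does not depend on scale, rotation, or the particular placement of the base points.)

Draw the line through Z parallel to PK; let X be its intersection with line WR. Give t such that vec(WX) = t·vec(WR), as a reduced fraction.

Assign U = (0, 0), K = (1, 0), R = (0, 1) — the answer is frame-independent, so this choice is without loss of generality.
1. W is the centroid of triangle RUK ⇒ W = (1/3, 1/3)
2. P lies on line UR with UP:PR = 3:5 ⇒ P = (0, 3/8)
3. Z is the centroid of triangle UWP ⇒ Z = (1/9, 17/72)
through Z parallel to PK: direction (1, -3/8); meets WR at X = (4/9, 1/9)
X = W + t·(R−W) with t = -1/3

t = -1/3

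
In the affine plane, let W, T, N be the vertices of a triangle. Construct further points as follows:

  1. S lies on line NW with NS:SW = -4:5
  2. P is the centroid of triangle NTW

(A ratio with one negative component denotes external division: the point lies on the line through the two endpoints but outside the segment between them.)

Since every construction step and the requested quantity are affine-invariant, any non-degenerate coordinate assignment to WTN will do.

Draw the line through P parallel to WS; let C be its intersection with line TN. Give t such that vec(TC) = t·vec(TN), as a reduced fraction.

t = 2/3

Set W = (0, 0), T = (1, 0), N = (0, 1); any affine frame gives the same invariant.
1. S lies on line NW with NS:SW = -4:5 ⇒ S = (0, 5)
2. P is the centroid of triangle NTW ⇒ P = (1/3, 1/3)
through P parallel to WS: direction (0, 5); meets TN at C = (1/3, 2/3)
C = T + t·(N−T) with t = 2/3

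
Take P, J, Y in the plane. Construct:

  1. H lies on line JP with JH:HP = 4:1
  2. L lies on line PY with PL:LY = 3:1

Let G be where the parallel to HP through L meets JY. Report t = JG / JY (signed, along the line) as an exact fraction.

t = 3/4

Work in coordinates with P = (0, 0), J = (1, 0), Y = (0, 1).
1. H lies on line JP with JH:HP = 4:1 ⇒ H = (1/5, 0)
2. L lies on line PY with PL:LY = 3:1 ⇒ L = (0, 3/4)
through L parallel to HP: direction (-1/5, 0); meets JY at G = (1/4, 3/4)
G = J + t·(Y−J) with t = 3/4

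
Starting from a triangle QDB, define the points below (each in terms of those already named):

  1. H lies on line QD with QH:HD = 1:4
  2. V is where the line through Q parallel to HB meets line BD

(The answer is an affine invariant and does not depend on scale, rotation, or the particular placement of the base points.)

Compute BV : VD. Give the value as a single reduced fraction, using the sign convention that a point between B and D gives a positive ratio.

Set Q = (0, 0), D = (1, 0), B = (0, 1); any affine frame gives the same invariant.
1. H lies on line QD with QH:HD = 1:4 ⇒ H = (1/5, 0)
2. V is where the line through Q parallel to HB meets line BD ⇒ V = (-1/4, 5/4)
V = B + t·(D−B) with t = -1/4, so BV:VD = t:(1−t) = -1/4:5/4

BV:VD = -1/5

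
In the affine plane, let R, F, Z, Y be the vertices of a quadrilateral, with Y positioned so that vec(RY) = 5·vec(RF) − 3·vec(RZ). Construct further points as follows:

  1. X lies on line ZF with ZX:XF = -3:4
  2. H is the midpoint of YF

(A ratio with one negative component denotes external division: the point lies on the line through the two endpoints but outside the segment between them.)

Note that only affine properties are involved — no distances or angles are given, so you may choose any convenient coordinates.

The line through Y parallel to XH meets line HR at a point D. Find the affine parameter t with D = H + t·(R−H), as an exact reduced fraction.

t = -4/15

Assign R = (0, 0), F = (1, 0), Z = (0, 1), Y = (5, -3) — the answer is frame-independent, so this choice is without loss of generality.
1. X lies on line ZF with ZX:XF = -3:4 ⇒ X = (-3, 4)
2. H is the midpoint of YF ⇒ H = (3, -3/2)
through Y parallel to XH: direction (6, -11/2); meets HR at D = (19/5, -19/10)
D = H + t·(R−H) with t = -4/15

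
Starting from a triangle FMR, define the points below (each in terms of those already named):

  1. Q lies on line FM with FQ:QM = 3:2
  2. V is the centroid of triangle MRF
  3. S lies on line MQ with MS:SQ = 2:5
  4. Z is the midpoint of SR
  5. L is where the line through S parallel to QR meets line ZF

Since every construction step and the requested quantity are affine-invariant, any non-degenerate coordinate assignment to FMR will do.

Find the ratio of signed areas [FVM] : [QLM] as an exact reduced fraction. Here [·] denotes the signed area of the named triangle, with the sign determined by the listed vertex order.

[FVM]:[QLM] = 130/93

Assign F = (0, 0), M = (1, 0), R = (0, 1) — the answer is frame-independent, so this choice is without loss of generality.
1. Q lies on line FM with FQ:QM = 3:2 ⇒ Q = (3/5, 0)
2. V is the centroid of triangle MRF ⇒ V = (1/3, 1/3)
3. S lies on line MQ with MS:SQ = 2:5 ⇒ S = (31/35, 0)
4. Z is the midpoint of SR ⇒ Z = (31/70, 1/2)
5. L is where the line through S parallel to QR meets line ZF ⇒ L = (961/1820, 31/52)
2·[FVM] = -1/3, 2·[QLM] = -31/130
[FVM]:[QLM] = -1/3:-31/130 = 130/93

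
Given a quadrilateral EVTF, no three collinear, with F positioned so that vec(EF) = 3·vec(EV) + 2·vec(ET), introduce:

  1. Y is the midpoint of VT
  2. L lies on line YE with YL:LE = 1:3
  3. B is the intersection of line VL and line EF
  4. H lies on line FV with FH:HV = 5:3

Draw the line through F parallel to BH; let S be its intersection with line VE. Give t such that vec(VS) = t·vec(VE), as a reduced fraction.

Choose coordinates E = (0, 0), V = (1, 0), T = (0, 1), F = (3, 2).
1. Y is the midpoint of VT ⇒ Y = (1/2, 1/2)
2. L lies on line YE with YL:LE = 1:3 ⇒ L = (3/8, 3/8)
3. B is the intersection of line VL and line EF ⇒ B = (9/19, 6/19)
4. H lies on line FV with FH:HV = 5:3 ⇒ H = (7/4, 3/4)
through F parallel to BH: direction (97/76, 33/76); meets VE at S = (-95/33, 0)
S = V + t·(E−V) with t = 128/33

t = 128/33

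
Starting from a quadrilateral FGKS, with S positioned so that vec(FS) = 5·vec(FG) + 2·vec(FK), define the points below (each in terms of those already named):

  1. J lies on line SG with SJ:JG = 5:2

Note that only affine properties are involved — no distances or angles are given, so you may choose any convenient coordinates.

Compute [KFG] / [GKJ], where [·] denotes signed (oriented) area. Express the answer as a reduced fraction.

Assign F = (0, 0), G = (1, 0), K = (0, 1), S = (5, 2) — the answer is frame-independent, so this choice is without loss of generality.
1. J lies on line SG with SJ:JG = 5:2 ⇒ J = (15/7, 4/7)
2·[KFG] = 1, 2·[GKJ] = -12/7
[KFG]:[GKJ] = 1:-12/7 = -7/12

[KFG]:[GKJ] = -7/12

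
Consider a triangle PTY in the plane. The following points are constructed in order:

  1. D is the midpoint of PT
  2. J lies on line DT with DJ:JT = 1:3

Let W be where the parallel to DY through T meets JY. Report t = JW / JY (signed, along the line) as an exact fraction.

t = -3

Assign P = (0, 0), T = (1, 0), Y = (0, 1) — the answer is frame-independent, so this choice is without loss of generality.
1. D is the midpoint of PT ⇒ D = (1/2, 0)
2. J lies on line DT with DJ:JT = 1:3 ⇒ J = (5/8, 0)
through T parallel to DY: direction (-1/2, 1); meets JY at W = (5/2, -3)
W = J + t·(Y−J) with t = -3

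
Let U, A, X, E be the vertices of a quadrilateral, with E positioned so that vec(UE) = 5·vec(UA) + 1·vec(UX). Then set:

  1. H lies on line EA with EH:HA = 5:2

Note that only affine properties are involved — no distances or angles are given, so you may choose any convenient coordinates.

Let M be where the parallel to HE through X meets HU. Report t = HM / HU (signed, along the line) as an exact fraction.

t = 5

Choose coordinates U = (0, 0), A = (1, 0), X = (0, 1), E = (5, 1).
1. H lies on line EA with EH:HA = 5:2 ⇒ H = (15/7, 2/7)
through X parallel to HE: direction (20/7, 5/7); meets HU at M = (-60/7, -8/7)
M = H + t·(U−H) with t = 5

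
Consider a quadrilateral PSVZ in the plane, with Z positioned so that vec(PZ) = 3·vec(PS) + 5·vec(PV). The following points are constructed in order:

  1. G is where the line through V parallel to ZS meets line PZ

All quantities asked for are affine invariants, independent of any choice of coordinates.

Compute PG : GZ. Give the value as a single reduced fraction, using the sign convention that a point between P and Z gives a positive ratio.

Set P = (0, 0), S = (1, 0), V = (0, 1), Z = (3, 5); any affine frame gives the same invariant.
1. G is where the line through V parallel to ZS meets line PZ ⇒ G = (-6/5, -2)
G = P + t·(Z−P) with t = -2/5, so PG:GZ = t:(1−t) = -2/5:7/5

PG:GZ = -2/7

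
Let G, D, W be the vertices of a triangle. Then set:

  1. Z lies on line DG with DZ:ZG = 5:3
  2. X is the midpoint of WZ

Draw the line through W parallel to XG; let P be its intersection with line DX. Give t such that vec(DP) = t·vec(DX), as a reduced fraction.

Choose coordinates G = (0, 0), D = (1, 0), W = (0, 1).
1. Z lies on line DG with DZ:ZG = 5:3 ⇒ Z = (3/8, 0)
2. X is the midpoint of WZ ⇒ X = (3/16, 1/2)
through W parallel to XG: direction (-3/16, -1/2); meets DX at P = (-15/128, 11/16)
P = D + t·(X−D) with t = 11/8

t = 11/8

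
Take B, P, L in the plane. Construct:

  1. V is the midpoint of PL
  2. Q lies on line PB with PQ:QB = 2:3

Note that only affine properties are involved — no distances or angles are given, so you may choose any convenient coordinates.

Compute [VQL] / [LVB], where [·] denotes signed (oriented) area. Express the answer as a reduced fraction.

[VQL]:[LVB] = 2/5

Choose coordinates B = (0, 0), P = (1, 0), L = (0, 1).
1. V is the midpoint of PL ⇒ V = (1/2, 1/2)
2. Q lies on line PB with PQ:QB = 2:3 ⇒ Q = (3/5, 0)
2·[VQL] = -1/5, 2·[LVB] = -1/2
[VQL]:[LVB] = -1/5:-1/2 = 2/5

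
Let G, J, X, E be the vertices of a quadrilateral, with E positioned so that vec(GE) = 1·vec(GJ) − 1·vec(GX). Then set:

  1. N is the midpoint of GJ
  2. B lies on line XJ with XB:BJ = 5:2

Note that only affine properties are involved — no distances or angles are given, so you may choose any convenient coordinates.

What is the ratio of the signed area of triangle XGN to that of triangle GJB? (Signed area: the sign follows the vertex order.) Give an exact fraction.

[XGN]:[GJB] = 7/4

Assign G = (0, 0), J = (1, 0), X = (0, 1), E = (1, -1) — the answer is frame-independent, so this choice is without loss of generality.
1. N is the midpoint of GJ ⇒ N = (1/2, 0)
2. B lies on line XJ with XB:BJ = 5:2 ⇒ B = (5/7, 2/7)
2·[XGN] = 1/2, 2·[GJB] = 2/7
[XGN]:[GJB] = 1/2:2/7 = 7/4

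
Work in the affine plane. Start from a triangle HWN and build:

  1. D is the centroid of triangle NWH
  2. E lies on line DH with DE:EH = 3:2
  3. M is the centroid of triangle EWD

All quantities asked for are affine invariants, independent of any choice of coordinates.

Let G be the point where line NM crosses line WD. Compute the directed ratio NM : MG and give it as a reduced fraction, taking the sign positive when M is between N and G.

NM:MG = -6

Choose coordinates H = (0, 0), W = (1, 0), N = (0, 1).
1. D is the centroid of triangle NWH ⇒ D = (1/3, 1/3)
2. E lies on line DH with DE:EH = 3:2 ⇒ E = (2/15, 2/15)
3. M is the centroid of triangle EWD ⇒ M = (22/45, 7/45)
line NM meets WD at G = (11/27, 8/27)
M = N + t·(G−N) with t = 6/5, so NM:MG = 6/5:-1/5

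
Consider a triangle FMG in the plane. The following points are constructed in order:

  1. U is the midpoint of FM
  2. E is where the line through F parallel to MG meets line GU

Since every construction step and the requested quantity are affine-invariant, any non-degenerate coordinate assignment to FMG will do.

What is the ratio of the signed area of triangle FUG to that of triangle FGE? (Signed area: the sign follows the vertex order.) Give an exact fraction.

[FUG]:[FGE] = -1/2

Set F = (0, 0), M = (1, 0), G = (0, 1); any affine frame gives the same invariant.
1. U is the midpoint of FM ⇒ U = (1/2, 0)
2. E is where the line through F parallel to MG meets line GU ⇒ E = (1, -1)
2·[FUG] = 1/2, 2·[FGE] = -1
[FUG]:[FGE] = 1/2:-1 = -1/2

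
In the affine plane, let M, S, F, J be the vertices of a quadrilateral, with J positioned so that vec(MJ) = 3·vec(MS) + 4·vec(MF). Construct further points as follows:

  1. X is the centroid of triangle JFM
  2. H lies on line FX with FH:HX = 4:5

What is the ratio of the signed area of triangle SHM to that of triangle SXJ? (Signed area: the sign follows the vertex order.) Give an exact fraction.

Work in coordinates with M = (0, 0), S = (1, 0), F = (0, 1), J = (3, 4).
1. X is the centroid of triangle JFM ⇒ X = (1, 5/3)
2. H lies on line FX with FH:HX = 4:5 ⇒ H = (4/9, 35/27)
2·[SHM] = 35/27, 2·[SXJ] = -10/3
[SHM]:[SXJ] = 35/27:-10/3 = -7/18

[SHM]:[SXJ] = -7/18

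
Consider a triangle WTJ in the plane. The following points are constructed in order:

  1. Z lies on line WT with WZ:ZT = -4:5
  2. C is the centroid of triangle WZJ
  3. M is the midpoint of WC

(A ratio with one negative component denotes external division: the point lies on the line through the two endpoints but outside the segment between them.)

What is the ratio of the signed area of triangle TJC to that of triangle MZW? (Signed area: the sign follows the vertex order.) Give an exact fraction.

Choose coordinates W = (0, 0), T = (1, 0), J = (0, 1).
1. Z lies on line WT with WZ:ZT = -4:5 ⇒ Z = (-4, 0)
2. C is the centroid of triangle WZJ ⇒ C = (-4/3, 1/3)
3. M is the midpoint of WC ⇒ M = (-2/3, 1/6)
2·[TJC] = 2, 2·[MZW] = 2/3
[TJC]:[MZW] = 2:2/3 = 3

[TJC]:[MZW] = 3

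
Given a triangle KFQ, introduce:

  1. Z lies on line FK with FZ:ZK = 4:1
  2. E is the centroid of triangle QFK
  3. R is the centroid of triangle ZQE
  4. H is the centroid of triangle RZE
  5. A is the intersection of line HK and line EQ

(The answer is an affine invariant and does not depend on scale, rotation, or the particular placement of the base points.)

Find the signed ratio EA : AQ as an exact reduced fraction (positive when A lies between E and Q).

EA:AQ = 1/32

Set K = (0, 0), F = (1, 0), Q = (0, 1); any affine frame gives the same invariant.
1. Z lies on line FK with FZ:ZK = 4:1 ⇒ Z = (1/5, 0)
2. E is the centroid of triangle QFK ⇒ E = (1/3, 1/3)
3. R is the centroid of triangle ZQE ⇒ R = (8/45, 4/9)
4. H is the centroid of triangle RZE ⇒ H = (32/135, 7/27)
5. A is the intersection of line HK and line EQ ⇒ A = (32/99, 35/99)
A = E + t·(Q−E) with t = 1/33, so EA:AQ = t:(1−t) = 1/33:32/33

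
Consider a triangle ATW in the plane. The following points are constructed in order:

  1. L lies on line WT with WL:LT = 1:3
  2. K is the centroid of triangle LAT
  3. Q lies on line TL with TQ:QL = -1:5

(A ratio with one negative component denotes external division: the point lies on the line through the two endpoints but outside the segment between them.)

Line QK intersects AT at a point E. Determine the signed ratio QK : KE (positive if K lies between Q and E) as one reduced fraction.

QK:KE = -7/4

Work in coordinates with A = (0, 0), T = (1, 0), W = (0, 1).
1. L lies on line WT with WL:LT = 1:3 ⇒ L = (1/4, 3/4)
2. K is the centroid of triangle LAT ⇒ K = (5/12, 1/4)
3. Q lies on line TL with TQ:QL = -1:5 ⇒ Q = (19/16, -3/16)
line QK meets AT at E = (6/7, 0)
K = Q + t·(E−Q) with t = 7/3, so QK:KE = 7/3:-4/3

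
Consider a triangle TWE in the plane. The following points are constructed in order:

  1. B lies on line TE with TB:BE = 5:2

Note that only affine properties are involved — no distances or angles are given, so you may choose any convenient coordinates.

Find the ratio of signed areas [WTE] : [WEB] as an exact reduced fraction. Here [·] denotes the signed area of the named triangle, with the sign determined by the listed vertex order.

[WTE]:[WEB] = -7/2

Choose coordinates T = (0, 0), W = (1, 0), E = (0, 1).
1. B lies on line TE with TB:BE = 5:2 ⇒ B = (0, 5/7)
2·[WTE] = -1, 2·[WEB] = 2/7
[WTE]:[WEB] = -1:2/7 = -7/2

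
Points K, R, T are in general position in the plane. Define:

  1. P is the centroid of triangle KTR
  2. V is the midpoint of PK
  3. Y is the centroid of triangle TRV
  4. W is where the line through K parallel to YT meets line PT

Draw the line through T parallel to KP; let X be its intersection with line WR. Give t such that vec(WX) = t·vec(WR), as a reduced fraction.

Set K = (0, 0), R = (1, 0), T = (0, 1); any affine frame gives the same invariant.
1. P is the centroid of triangle KTR ⇒ P = (1/3, 1/3)
2. V is the midpoint of PK ⇒ V = (1/6, 1/6)
3. Y is the centroid of triangle TRV ⇒ Y = (7/18, 7/18)
4. W is where the line through K parallel to YT meets line PT ⇒ W = (7/3, -11/3)
through T parallel to KP: direction (1/3, 1/3); meets WR at X = (7/15, 22/15)
X = W + t·(R−W) with t = 7/5

t = 7/5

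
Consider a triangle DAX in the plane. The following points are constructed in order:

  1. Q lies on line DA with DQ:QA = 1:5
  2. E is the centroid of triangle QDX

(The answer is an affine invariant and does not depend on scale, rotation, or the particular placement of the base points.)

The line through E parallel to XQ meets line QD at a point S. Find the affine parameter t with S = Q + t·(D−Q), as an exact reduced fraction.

t = 1/3

Assign D = (0, 0), A = (1, 0), X = (0, 1) — the answer is frame-independent, so this choice is without loss of generality.
1. Q lies on line DA with DQ:QA = 1:5 ⇒ Q = (1/6, 0)
2. E is the centroid of triangle QDX ⇒ E = (1/18, 1/3)
through E parallel to XQ: direction (1/6, -1); meets QD at S = (1/9, 0)
S = Q + t·(D−Q) with t = 1/3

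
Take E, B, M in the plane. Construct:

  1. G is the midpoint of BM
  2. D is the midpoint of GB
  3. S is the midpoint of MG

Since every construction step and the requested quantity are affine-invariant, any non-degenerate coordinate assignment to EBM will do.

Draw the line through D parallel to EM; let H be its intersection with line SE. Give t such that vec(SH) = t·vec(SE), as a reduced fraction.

t = -2

Choose coordinates E = (0, 0), B = (1, 0), M = (0, 1).
1. G is the midpoint of BM ⇒ G = (1/2, 1/2)
2. D is the midpoint of GB ⇒ D = (3/4, 1/4)
3. S is the midpoint of MG ⇒ S = (1/4, 3/4)
through D parallel to EM: direction (0, 1); meets SE at H = (3/4, 9/4)
H = S + t·(E−S) with t = -2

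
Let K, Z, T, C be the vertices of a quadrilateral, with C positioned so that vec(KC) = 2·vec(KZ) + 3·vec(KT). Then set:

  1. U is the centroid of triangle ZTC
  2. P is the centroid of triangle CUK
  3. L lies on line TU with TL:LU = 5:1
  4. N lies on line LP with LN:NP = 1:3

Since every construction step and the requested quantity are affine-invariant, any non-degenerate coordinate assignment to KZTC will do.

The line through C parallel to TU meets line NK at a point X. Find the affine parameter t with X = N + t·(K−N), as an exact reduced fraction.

t = -47/37

Choose coordinates K = (0, 0), Z = (1, 0), T = (0, 1), C = (2, 3).
1. U is the centroid of triangle ZTC ⇒ U = (1, 4/3)
2. P is the centroid of triangle CUK ⇒ P = (1, 13/9)
3. L lies on line TU with TL:LU = 5:1 ⇒ L = (5/6, 23/18)
4. N lies on line LP with LN:NP = 1:3 ⇒ N = (7/8, 95/72)
through C parallel to TU: direction (1, 1/3); meets NK at X = (147/74, 665/222)
X = N + t·(K−N) with t = -47/37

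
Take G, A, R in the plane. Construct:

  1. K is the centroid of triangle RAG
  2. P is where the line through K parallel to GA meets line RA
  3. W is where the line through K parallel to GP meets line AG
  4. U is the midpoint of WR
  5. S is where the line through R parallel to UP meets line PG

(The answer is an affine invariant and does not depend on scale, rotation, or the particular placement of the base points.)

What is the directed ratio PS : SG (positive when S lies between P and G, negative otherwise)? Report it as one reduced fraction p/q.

Work in coordinates with G = (0, 0), A = (1, 0), R = (0, 1).
1. K is the centroid of triangle RAG ⇒ K = (1/3, 1/3)
2. P is where the line through K parallel to GA meets line RA ⇒ P = (2/3, 1/3)
3. W is where the line through K parallel to GP meets line AG ⇒ W = (-1/3, 0)
4. U is the midpoint of WR ⇒ U = (-1/6, 1/2)
5. S is where the line through R parallel to UP meets line PG ⇒ S = (10/7, 5/7)
S = P + t·(G−P) with t = -8/7, so PS:SG = t:(1−t) = -8/7:15/7

PS:SG = -8/15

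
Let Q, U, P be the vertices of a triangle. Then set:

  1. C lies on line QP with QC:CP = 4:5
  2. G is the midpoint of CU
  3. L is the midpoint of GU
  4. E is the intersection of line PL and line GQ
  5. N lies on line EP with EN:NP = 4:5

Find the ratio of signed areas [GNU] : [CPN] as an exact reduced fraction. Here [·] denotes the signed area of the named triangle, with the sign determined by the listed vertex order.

Set Q = (0, 0), U = (1, 0), P = (0, 1); any affine frame gives the same invariant.
1. C lies on line QP with QC:CP = 4:5 ⇒ C = (0, 4/9)
2. G is the midpoint of CU ⇒ G = (1/2, 2/9)
3. L is the midpoint of GU ⇒ L = (3/4, 1/9)
4. E is the intersection of line PL and line GQ ⇒ E = (27/44, 3/11)
5. N lies on line EP with EN:NP = 4:5 ⇒ N = (15/44, 59/99)
2·[GNU] = -5/33, 2·[CPN] = -25/132
[GNU]:[CPN] = -5/33:-25/132 = 4/5

[GNU]:[CPN] = 4/5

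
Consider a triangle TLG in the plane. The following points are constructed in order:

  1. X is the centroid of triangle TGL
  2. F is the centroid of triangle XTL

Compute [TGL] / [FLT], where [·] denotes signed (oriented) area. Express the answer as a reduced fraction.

[TGL]:[FLT] = 9

Choose coordinates T = (0, 0), L = (1, 0), G = (0, 1).
1. X is the centroid of triangle TGL ⇒ X = (1/3, 1/3)
2. F is the centroid of triangle XTL ⇒ F = (4/9, 1/9)
2·[TGL] = -1, 2·[FLT] = -1/9
[TGL]:[FLT] = -1:-1/9 = 9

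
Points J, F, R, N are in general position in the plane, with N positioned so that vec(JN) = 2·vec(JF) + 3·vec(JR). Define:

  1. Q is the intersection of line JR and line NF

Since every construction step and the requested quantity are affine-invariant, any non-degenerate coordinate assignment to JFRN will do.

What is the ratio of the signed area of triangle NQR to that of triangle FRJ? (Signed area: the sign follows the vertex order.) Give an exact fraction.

[NQR]:[FRJ] = -8

Assign J = (0, 0), F = (1, 0), R = (0, 1), N = (2, 3) — the answer is frame-independent, so this choice is without loss of generality.
1. Q is the intersection of line JR and line NF ⇒ Q = (0, -3)
2·[NQR] = -8, 2·[FRJ] = 1
[NQR]:[FRJ] = -8:1 = -8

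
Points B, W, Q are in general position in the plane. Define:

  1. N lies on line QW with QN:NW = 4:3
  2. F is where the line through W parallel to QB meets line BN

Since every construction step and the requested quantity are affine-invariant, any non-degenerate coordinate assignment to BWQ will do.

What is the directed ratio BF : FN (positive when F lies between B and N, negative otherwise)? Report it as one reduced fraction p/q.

Set B = (0, 0), W = (1, 0), Q = (0, 1); any affine frame gives the same invariant.
1. N lies on line QW with QN:NW = 4:3 ⇒ N = (4/7, 3/7)
2. F is where the line through W parallel to QB meets line BN ⇒ F = (1, 3/4)
F = B + t·(N−B) with t = 7/4, so BF:FN = t:(1−t) = 7/4:-3/4

BF:FN = -7/3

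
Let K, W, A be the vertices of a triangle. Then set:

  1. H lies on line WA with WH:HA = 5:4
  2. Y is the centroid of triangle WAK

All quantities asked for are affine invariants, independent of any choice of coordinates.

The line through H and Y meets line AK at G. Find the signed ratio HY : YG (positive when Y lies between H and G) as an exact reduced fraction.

HY:YG = 1/3

Assign K = (0, 0), W = (1, 0), A = (0, 1) — the answer is frame-independent, so this choice is without loss of generality.
1. H lies on line WA with WH:HA = 5:4 ⇒ H = (4/9, 5/9)
2. Y is the centroid of triangle WAK ⇒ Y = (1/3, 1/3)
line HY meets AK at G = (0, -1/3)
Y = H + t·(G−H) with t = 1/4, so HY:YG = 1/4:3/4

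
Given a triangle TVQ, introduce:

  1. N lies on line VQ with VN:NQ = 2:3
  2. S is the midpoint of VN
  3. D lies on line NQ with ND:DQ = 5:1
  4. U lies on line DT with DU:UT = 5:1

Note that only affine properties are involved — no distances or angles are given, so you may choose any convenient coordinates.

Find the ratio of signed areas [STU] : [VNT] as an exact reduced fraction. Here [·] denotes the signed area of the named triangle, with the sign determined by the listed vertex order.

Set T = (0, 0), V = (1, 0), Q = (0, 1); any affine frame gives the same invariant.
1. N lies on line VQ with VN:NQ = 2:3 ⇒ N = (3/5, 2/5)
2. S is the midpoint of VN ⇒ S = (4/5, 1/5)
3. D lies on line NQ with ND:DQ = 5:1 ⇒ D = (1/10, 9/10)
4. U lies on line DT with DU:UT = 5:1 ⇒ U = (1/60, 3/20)
2·[STU] = -7/60, 2·[VNT] = 2/5
[STU]:[VNT] = -7/60:2/5 = -7/24

[STU]:[VNT] = -7/24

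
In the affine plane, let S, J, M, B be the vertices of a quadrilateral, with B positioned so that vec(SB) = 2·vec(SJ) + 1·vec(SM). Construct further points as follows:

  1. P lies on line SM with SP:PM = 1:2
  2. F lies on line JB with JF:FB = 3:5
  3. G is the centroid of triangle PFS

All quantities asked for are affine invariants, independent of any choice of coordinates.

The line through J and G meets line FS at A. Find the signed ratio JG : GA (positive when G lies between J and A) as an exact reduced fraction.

JG:GA = -38/11

Assign S = (0, 0), J = (1, 0), M = (0, 1), B = (2, 1) — the answer is frame-independent, so this choice is without loss of generality.
1. P lies on line SM with SP:PM = 1:2 ⇒ P = (0, 1/3)
2. F lies on line JB with JF:FB = 3:5 ⇒ F = (11/8, 3/8)
3. G is the centroid of triangle PFS ⇒ G = (11/24, 17/72)
line JG meets FS at A = (187/304, 51/304)
G = J + t·(A−J) with t = 38/27, so JG:GA = 38/27:-11/27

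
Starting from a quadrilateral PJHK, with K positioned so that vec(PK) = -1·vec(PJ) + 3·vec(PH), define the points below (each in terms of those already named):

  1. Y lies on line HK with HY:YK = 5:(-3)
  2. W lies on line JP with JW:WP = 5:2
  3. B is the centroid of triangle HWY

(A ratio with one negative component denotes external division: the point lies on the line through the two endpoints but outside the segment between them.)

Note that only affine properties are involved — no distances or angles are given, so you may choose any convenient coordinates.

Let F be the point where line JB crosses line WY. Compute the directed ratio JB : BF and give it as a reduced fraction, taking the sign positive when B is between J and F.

JB:BF = 11

Choose coordinates P = (0, 0), J = (1, 0), H = (0, 1), K = (-1, 3).
1. Y lies on line HK with HY:YK = 5:(-3) ⇒ Y = (-5/2, 6)
2. W lies on line JP with JW:WP = 5:2 ⇒ W = (2/7, 0)
3. B is the centroid of triangle HWY ⇒ B = (-31/42, 7/3)
line JB meets WY at F = (-69/77, 28/11)
B = J + t·(F−J) with t = 11/12, so JB:BF = 11/12:1/12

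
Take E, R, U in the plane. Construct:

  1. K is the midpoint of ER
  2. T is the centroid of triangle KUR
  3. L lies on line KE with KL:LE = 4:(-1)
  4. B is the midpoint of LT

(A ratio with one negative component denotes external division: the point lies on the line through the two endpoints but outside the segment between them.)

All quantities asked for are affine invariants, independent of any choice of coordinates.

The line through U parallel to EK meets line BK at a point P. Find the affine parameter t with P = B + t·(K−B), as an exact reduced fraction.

Assign E = (0, 0), R = (1, 0), U = (0, 1) — the answer is frame-independent, so this choice is without loss of generality.
1. K is the midpoint of ER ⇒ K = (1/2, 0)
2. T is the centroid of triangle KUR ⇒ T = (1/2, 1/3)
3. L lies on line KE with KL:LE = 4:(-1) ⇒ L = (-1/6, 0)
4. B is the midpoint of LT ⇒ B = (1/6, 1/6)
through U parallel to EK: direction (1/2, 0); meets BK at P = (-3/2, 1)
P = B + t·(K−B) with t = -5

t = -5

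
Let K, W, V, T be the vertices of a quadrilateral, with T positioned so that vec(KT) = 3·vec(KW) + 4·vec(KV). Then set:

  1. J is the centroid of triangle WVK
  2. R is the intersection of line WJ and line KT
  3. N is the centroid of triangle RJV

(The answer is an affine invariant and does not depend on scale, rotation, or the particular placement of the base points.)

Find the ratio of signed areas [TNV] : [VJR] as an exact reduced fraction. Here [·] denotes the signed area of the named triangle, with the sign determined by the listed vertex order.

Set K = (0, 0), W = (1, 0), V = (0, 1), T = (3, 4); any affine frame gives the same invariant.
1. J is the centroid of triangle WVK ⇒ J = (1/3, 1/3)
2. R is the intersection of line WJ and line KT ⇒ R = (3/11, 4/11)
3. N is the centroid of triangle RJV ⇒ N = (20/99, 56/99)
2·[TNV] = -21/11, 2·[VJR] = -1/33
[TNV]:[VJR] = -21/11:-1/33 = 63

[TNV]:[VJR] = 63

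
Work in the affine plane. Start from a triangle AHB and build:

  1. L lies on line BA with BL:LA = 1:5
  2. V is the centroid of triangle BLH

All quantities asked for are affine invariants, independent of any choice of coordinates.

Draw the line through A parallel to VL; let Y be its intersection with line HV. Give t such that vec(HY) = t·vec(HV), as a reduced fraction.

Choose coordinates A = (0, 0), H = (1, 0), B = (0, 1).
1. L lies on line BA with BL:LA = 1:5 ⇒ L = (0, 5/6)
2. V is the centroid of triangle BLH ⇒ V = (1/3, 11/18)
through A parallel to VL: direction (-1/3, 2/9); meets HV at Y = (11/3, -22/9)
Y = H + t·(V−H) with t = -4

t = -4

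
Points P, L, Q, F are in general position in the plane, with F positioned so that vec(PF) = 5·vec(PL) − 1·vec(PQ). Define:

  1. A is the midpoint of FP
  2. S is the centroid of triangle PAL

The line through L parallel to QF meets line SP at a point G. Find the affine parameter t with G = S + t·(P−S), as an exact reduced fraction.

Assign P = (0, 0), L = (1, 0), Q = (0, 1), F = (5, -1) — the answer is frame-independent, so this choice is without loss of generality.
1. A is the midpoint of FP ⇒ A = (5/2, -1/2)
2. S is the centroid of triangle PAL ⇒ S = (7/6, -1/6)
through L parallel to QF: direction (5, -2); meets SP at G = (14/9, -2/9)
G = S + t·(P−S) with t = -1/3

t = -1/3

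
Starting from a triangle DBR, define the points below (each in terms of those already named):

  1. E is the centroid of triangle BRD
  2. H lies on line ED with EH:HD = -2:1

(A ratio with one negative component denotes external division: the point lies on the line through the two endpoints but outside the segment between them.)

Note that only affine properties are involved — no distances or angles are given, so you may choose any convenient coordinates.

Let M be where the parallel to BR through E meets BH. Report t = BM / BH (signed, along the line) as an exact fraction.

t = 1/5

Choose coordinates D = (0, 0), B = (1, 0), R = (0, 1).
1. E is the centroid of triangle BRD ⇒ E = (1/3, 1/3)
2. H lies on line ED with EH:HD = -2:1 ⇒ H = (-1/3, -1/3)
through E parallel to BR: direction (-1, 1); meets BH at M = (11/15, -1/15)
M = B + t·(H−B) with t = 1/5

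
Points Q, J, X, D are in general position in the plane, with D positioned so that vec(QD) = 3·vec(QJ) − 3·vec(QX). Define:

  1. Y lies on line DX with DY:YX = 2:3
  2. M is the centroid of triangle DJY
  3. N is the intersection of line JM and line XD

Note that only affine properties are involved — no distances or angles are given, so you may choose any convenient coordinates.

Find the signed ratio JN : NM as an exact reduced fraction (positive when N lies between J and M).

JN:NM = -3

Set Q = (0, 0), J = (1, 0), X = (0, 1), D = (3, -3); any affine frame gives the same invariant.
1. Y lies on line DX with DY:YX = 2:3 ⇒ Y = (9/5, -7/5)
2. M is the centroid of triangle DJY ⇒ M = (29/15, -22/15)
3. N is the intersection of line JM and line XD ⇒ N = (12/5, -11/5)
N = J + t·(M−J) with t = 3/2, so JN:NM = t:(1−t) = 3/2:-1/2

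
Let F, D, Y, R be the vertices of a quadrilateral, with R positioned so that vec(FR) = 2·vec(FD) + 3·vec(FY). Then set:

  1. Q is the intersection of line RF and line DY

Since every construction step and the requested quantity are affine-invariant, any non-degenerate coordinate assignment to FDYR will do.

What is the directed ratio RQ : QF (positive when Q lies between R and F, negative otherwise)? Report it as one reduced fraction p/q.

RQ:QF = 4

Assign F = (0, 0), D = (1, 0), Y = (0, 1), R = (2, 3) — the answer is frame-independent, so this choice is without loss of generality.
1. Q is the intersection of line RF and line DY ⇒ Q = (2/5, 3/5)
Q = R + t·(F−R) with t = 4/5, so RQ:QF = t:(1−t) = 4/5:1/5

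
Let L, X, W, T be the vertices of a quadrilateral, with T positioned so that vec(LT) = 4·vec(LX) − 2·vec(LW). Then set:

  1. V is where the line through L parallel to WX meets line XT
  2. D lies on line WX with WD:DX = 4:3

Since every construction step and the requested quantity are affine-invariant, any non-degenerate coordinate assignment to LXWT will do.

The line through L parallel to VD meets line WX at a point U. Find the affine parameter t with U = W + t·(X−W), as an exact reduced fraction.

t = 18/7

Set L = (0, 0), X = (1, 0), W = (0, 1), T = (4, -2); any affine frame gives the same invariant.
1. V is where the line through L parallel to WX meets line XT ⇒ V = (-2, 2)
2. D lies on line WX with WD:DX = 4:3 ⇒ D = (4/7, 3/7)
through L parallel to VD: direction (18/7, -11/7); meets WX at U = (18/7, -11/7)
U = W + t·(X−W) with t = 18/7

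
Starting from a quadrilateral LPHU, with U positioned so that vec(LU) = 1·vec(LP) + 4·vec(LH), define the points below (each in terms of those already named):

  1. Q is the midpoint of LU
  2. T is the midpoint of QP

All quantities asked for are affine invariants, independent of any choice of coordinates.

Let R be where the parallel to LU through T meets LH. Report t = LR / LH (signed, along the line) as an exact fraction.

t = -2

Set L = (0, 0), P = (1, 0), H = (0, 1), U = (1, 4); any affine frame gives the same invariant.
1. Q is the midpoint of LU ⇒ Q = (1/2, 2)
2. T is the midpoint of QP ⇒ T = (3/4, 1)
through T parallel to LU: direction (1, 4); meets LH at R = (0, -2)
R = L + t·(H−L) with t = -2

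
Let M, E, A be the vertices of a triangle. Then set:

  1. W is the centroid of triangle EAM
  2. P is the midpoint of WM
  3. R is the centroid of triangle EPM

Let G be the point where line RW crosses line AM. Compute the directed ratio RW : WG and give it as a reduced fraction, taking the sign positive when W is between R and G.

RW:WG = 1/6

Choose coordinates M = (0, 0), E = (1, 0), A = (0, 1).
1. W is the centroid of triangle EAM ⇒ W = (1/3, 1/3)
2. P is the midpoint of WM ⇒ P = (1/6, 1/6)
3. R is the centroid of triangle EPM ⇒ R = (7/18, 1/18)
line RW meets AM at G = (0, 2)
W = R + t·(G−R) with t = 1/7, so RW:WG = 1/7:6/7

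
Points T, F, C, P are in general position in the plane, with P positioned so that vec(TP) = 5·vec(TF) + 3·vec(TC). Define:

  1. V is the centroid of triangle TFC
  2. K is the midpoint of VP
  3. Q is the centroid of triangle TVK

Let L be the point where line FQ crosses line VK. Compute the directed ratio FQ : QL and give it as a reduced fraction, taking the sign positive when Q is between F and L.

Choose coordinates T = (0, 0), F = (1, 0), C = (0, 1), P = (5, 3).
1. V is the centroid of triangle TFC ⇒ V = (1/3, 1/3)
2. K is the midpoint of VP ⇒ K = (8/3, 5/3)
3. Q is the centroid of triangle TVK ⇒ Q = (1, 2/3)
line FQ meets VK at L = (1, 5/7)
Q = F + t·(L−F) with t = 14/15, so FQ:QL = 14/15:1/15

FQ:QL = 14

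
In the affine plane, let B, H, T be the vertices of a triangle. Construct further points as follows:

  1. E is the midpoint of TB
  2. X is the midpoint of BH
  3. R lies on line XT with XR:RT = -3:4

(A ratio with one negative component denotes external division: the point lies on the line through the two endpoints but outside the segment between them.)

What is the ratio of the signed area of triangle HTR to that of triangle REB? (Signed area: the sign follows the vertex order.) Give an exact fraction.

Choose coordinates B = (0, 0), H = (1, 0), T = (0, 1).
1. E is the midpoint of TB ⇒ E = (0, 1/2)
2. X is the midpoint of BH ⇒ X = (1/2, 0)
3. R lies on line XT with XR:RT = -3:4 ⇒ R = (2, -3)
2·[HTR] = 2, 2·[REB] = 1
[HTR]:[REB] = 2:1 = 2

[HTR]:[REB] = 2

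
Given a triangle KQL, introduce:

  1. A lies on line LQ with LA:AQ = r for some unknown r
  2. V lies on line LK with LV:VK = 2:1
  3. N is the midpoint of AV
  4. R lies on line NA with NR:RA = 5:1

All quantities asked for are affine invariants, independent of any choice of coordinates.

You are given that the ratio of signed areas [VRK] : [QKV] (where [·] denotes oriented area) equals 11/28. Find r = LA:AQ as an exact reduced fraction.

r = 3/4

Choose coordinates K = (0, 0), Q = (1, 0), L = (0, 1).
1. With LA:AQ = r, write λ = r/(r+1) so A = L + λ·(Q−L); A is affine-linear in λ
2. V lies on line LK with LV:VK = 2:1 ⇒ V = (0, 1/3)
3. N is the midpoint of AV ⇒ N is an affine combination of earlier points and hence also affine-linear in λ
4. R lies on line NA with NR:RA = 5:1 ⇒ R is an affine combination of earlier points and hence also affine-linear in λ
Every point depending on A is an affine combination of A and λ-independent points, so each such coordinate is linear in λ; the λ² term in each signed area is a multiple of (Q−L)×(Q−L) = 0, so 2·[VRK] and 2·[QKV] are each linear in λ. Evaluating at λ=0 and λ=1:
  2·[VRK] = -11/36·λ,   2·[QKV] = -1/3
So [VRK]:[QKV] = (-11/36·λ) / (-1/3). Setting this equal to 11/28:
  -11/36·λ = 11/28·(-1/3)  ⇒  λ = 3/7
Then r = λ/(1−λ) = (3/7)/(4/7) = 3/4. Check: with r = 3/4, A = (3/7, 4/7) and [VRK]:[QKV] = 11/28 as required.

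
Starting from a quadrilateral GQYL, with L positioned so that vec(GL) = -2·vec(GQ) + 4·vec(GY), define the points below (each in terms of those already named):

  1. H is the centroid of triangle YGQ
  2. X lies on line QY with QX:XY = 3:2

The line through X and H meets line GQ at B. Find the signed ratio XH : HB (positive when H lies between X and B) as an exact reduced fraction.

Work in coordinates with G = (0, 0), Q = (1, 0), Y = (0, 1), L = (-2, 4).
1. H is the centroid of triangle YGQ ⇒ H = (1/3, 1/3)
2. X lies on line QY with QX:XY = 3:2 ⇒ X = (2/5, 3/5)
line XH meets GQ at B = (1/4, 0)
H = X + t·(B−X) with t = 4/9, so XH:HB = 4/9:5/9

XH:HB = 4/5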